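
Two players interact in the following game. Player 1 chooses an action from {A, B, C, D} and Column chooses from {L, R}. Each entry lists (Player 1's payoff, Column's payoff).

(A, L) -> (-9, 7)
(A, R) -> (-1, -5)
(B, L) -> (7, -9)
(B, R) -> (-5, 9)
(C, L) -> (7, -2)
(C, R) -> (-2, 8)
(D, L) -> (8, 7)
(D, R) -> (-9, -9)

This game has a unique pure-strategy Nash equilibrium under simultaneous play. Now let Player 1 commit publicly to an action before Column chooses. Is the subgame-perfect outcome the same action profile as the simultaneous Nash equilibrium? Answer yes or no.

Solve by backward induction (Player 1 leads).
- A → Column plays L (best of 7, -5); Player 1 gets -9.
- B → Column plays R (best of -9, 9); Player 1 gets -5.
- C → Column plays R (best of -2, 8); Player 1 gets -2.
- D → Column plays L (best of 7, -9); Player 1 gets 8.
Maximizing over -9, -5, -2, 8, Player 1 chooses D. Subgame-perfect outcome: (D, L) with payoffs (8, 7).
For the simultaneous game, intersect best replies.
Player 1's best replies: L→D; R→A.
Column's best replies: A→L; B→R; C→R; D→L.
Only (D, L) has each player best-responding; Nash payoffs (8, 7).
Sequential outcome (D, L) coincides with the Nash profile (D, L).

yes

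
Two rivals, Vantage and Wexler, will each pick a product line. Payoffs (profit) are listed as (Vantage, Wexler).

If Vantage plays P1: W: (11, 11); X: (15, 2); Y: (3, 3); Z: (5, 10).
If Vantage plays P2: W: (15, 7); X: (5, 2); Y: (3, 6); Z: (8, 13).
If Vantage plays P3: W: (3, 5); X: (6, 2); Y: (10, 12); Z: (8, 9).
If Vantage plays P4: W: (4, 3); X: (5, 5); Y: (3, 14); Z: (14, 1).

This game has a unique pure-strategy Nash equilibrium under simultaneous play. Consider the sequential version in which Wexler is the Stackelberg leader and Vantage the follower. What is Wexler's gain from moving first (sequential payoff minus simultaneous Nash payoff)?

0

Solve by backward induction (Wexler leads).
- W: BR = P2, leader payoff 7.
- X: BR = P1, leader payoff 2.
- Y: BR = P3, leader payoff 12.
- Z: BR = P4, leader payoff 1.
Maximizing over 7, 2, 12, 1, Wexler chooses Y. Subgame-perfect outcome: (P3, Y) with payoffs (10, 12).
For the simultaneous game, intersect best replies.
Vantage's best replies: W→P2; X→P1; Y→P3; Z→P4.
Wexler's best replies: P1→W; P2→Z; P3→Y; P4→Y.
The unique mutual best reply is (P3, Y), giving (10, 12).
Wexler's commitment gain: 12 − 12 = 0.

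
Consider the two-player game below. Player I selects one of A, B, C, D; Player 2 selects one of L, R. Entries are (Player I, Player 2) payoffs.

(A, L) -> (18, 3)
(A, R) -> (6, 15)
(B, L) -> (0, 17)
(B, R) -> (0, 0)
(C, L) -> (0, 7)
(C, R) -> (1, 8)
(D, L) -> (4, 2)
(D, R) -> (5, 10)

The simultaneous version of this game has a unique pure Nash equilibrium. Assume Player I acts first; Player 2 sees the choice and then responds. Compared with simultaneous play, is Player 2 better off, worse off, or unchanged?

unchanged

Backward induction with Player I moving first.
- A: BR = R, leader payoff 6.
- B: BR = L, leader payoff 0.
- C: BR = R, leader payoff 1.
- D: BR = R, leader payoff 5.
Maximizing over 6, 0, 1, 5, Player I chooses A. Subgame-perfect outcome: (A, R) with payoffs (6, 15).
For the simultaneous game, intersect best replies.
Player I's best replies: L→A; R→A.
Player 2's best replies: A→R; B→L; C→R; D→R.
Only (A, R) has each player best-responding; Nash payoffs (6, 15).
Player 2 earns 15 sequentially versus 15 at the Nash outcome: unchanged.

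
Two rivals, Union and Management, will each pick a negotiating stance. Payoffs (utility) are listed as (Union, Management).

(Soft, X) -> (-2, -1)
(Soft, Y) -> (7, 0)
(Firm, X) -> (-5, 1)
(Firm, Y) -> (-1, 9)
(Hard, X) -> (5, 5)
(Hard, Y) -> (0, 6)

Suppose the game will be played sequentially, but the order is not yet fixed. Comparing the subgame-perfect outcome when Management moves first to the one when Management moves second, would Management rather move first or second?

If Union leads: Management's best replies are Soft→Y, Firm→Y, Hard→Y; Union's induced payoffs 7, -1, 0; outcome (Soft, Y), payoffs (7, 0).
If Management leads: Union's best replies are X→Hard, Y→Soft; Management's induced payoffs 5, 0; outcome (Hard, X), payoffs (5, 5).
Management gets 5 moving first and 0 moving second, so Management prefers to move first.

first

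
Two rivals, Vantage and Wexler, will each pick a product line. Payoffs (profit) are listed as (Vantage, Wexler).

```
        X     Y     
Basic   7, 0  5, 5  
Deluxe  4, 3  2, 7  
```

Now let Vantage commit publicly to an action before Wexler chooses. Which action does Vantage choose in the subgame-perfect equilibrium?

Basic

Work backward from Wexler's decision.
- Basic: BR = Y, leader payoff 5.
- Deluxe: BR = Y, leader payoff 2.
Vantage's induced payoffs are 5, 2, so Vantage commits to Basic. Subgame-perfect outcome: (Basic, Y) with payoffs (5, 5).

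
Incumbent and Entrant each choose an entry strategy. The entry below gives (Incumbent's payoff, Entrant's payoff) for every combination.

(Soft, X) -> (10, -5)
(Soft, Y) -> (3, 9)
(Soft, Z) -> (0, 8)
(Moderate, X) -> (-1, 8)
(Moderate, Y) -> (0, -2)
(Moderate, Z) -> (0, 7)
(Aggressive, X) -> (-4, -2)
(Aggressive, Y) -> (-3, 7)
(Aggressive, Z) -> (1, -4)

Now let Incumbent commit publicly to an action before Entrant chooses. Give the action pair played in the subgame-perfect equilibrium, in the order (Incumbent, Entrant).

Entrant best-responds to each possible Incumbent move:
- Soft → Entrant plays Y (best of -5, 9, 8); Incumbent gets 3.
- Moderate → Entrant plays X (best of 8, -2, 7); Incumbent gets -1.
- Aggressive → Entrant plays Y (best of -2, 7, -4); Incumbent gets -3.
Maximizing over 3, -1, -3, Incumbent chooses Soft. Subgame-perfect outcome: (Soft, Y) with payoffs (3, 9).

(Soft, Y)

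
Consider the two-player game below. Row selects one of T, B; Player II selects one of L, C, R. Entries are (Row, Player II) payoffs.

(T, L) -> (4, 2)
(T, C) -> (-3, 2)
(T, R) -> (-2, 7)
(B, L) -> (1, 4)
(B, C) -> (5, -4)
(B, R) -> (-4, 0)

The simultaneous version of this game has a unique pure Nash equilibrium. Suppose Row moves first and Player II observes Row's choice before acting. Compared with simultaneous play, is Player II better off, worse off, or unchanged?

Player II best-responds to each possible Row move:
- T → Player II plays R (best of 2, 2, 7); Row gets -2.
- B → Player II plays L (best of 4, -4, 0); Row gets 1.
Among -2, 1, the best is 1 at B. Subgame-perfect outcome: (B, L) with payoffs (1, 4).
For the simultaneous game, intersect best replies.
Row's best replies: L→T; C→B; R→T.
Player II's best replies: T→R; B→L.
Only (T, R) has each player best-responding; Nash payoffs (-2, 7).
Player II earns 4 sequentially versus 7 at the Nash outcome: worse off.

worse off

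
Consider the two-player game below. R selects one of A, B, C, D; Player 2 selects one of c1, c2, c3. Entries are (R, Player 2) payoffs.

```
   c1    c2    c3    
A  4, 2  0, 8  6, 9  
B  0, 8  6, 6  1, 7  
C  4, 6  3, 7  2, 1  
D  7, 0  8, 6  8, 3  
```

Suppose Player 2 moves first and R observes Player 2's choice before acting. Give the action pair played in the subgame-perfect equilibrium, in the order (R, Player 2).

(D, c2)

R best-responds to each possible Player 2 move:
- c1: BR = D, leader payoff 0.
- c2: BR = D, leader payoff 6.
- c3: BR = D, leader payoff 3.
Player 2's induced payoffs are 0, 6, 3, so Player 2 commits to c2. Subgame-perfect outcome: (D, c2) with payoffs (8, 6).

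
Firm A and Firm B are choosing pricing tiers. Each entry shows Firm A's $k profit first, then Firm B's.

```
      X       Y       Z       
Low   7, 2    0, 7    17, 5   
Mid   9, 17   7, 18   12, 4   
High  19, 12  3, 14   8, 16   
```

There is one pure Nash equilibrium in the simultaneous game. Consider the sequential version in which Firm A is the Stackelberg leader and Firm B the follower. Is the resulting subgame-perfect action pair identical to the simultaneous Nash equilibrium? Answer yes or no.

no

Backward induction with Firm A moving first.
- Low: BR = Y, leader payoff 0.
- Mid: BR = Y, leader payoff 7.
- High: BR = Z, leader payoff 8.
Among 0, 7, 8, the best is 8 at High. Subgame-perfect outcome: (High, Z) with payoffs (8, 16).
For the simultaneous game, intersect best replies.
Firm A's best replies: X→High; Y→Mid; Z→Low.
Firm B's best replies: Low→Y; Mid→Y; High→Z.
The unique mutual best reply is (Mid, Y), giving (7, 18).
Sequential outcome (High, Z) differs from the Nash profile (Mid, Y).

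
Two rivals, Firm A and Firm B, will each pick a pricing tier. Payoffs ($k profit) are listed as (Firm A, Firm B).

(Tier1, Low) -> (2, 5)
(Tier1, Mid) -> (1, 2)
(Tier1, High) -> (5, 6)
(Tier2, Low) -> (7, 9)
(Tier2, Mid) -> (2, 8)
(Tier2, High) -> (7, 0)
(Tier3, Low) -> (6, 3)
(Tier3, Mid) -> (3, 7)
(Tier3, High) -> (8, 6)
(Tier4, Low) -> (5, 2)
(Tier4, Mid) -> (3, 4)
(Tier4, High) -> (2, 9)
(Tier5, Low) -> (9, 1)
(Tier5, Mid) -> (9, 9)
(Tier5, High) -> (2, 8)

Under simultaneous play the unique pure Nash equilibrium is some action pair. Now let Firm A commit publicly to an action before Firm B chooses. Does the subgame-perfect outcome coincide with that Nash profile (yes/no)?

Work backward from Firm B's decision.
- Tier1 → Firm B plays High (best of 5, 2, 6); Firm A gets 5.
- Tier2 → Firm B plays Low (best of 9, 8, 0); Firm A gets 7.
- Tier3 → Firm B plays Mid (best of 3, 7, 6); Firm A gets 3.
- Tier4 → Firm B plays High (best of 2, 4, 9); Firm A gets 2.
- Tier5 → Firm B plays Mid (best of 1, 9, 8); Firm A gets 9.
Among 5, 7, 3, 2, 9, the best is 9 at Tier5. Subgame-perfect outcome: (Tier5, Mid) with payoffs (9, 9).
Now find the simultaneous Nash equilibrium.
Firm A's best replies: Low→Tier5; Mid→Tier5; High→Tier3.
Firm B's best replies: Tier1→High; Tier2→Low; Tier3→Mid; Tier4→High; Tier5→Mid.
The unique mutual best reply is (Tier5, Mid), giving (9, 9).
Sequential outcome (Tier5, Mid) coincides with the Nash profile (Tier5, Mid).

yes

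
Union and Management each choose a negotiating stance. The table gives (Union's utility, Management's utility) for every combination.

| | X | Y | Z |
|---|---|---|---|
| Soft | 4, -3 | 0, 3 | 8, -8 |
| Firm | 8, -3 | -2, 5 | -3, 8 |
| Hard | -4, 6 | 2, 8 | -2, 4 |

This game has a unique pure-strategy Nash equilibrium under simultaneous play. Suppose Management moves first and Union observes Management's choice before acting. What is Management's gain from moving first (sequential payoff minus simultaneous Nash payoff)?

0

Work backward from Union's decision.
- X: Union compares 4, 8, -4 and picks Firm; Management would get -3.
- Y: Union compares 0, -2, 2 and picks Hard; Management would get 8.
- Z: Union compares 8, -3, -2 and picks Soft; Management would get -8.
Management's induced payoffs are -3, 8, -8, so Management commits to Y. Subgame-perfect outcome: (Hard, Y) with payoffs (2, 8).
For the simultaneous game, intersect best replies.
Union's best replies: X→Firm; Y→Hard; Z→Soft.
Management's best replies: Soft→Y; Firm→Z; Hard→Y.
Only (Hard, Y) has each player best-responding; Nash payoffs (2, 8).
Management's commitment gain: 8 − 8 = 0.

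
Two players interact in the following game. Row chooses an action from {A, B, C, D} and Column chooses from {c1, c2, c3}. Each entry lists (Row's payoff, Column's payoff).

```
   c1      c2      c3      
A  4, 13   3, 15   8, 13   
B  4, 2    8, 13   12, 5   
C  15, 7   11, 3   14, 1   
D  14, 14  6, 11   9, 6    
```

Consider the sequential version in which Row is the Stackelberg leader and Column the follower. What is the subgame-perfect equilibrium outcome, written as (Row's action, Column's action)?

Solve by backward induction (Row leads).
- A: BR = c2, leader payoff 3.
- B: BR = c2, leader payoff 8.
- C: BR = c1, leader payoff 15.
- D: BR = c1, leader payoff 14.
Among 3, 8, 15, 14, the best is 15 at C. Subgame-perfect outcome: (C, c1) with payoffs (15, 7).

(C, c1)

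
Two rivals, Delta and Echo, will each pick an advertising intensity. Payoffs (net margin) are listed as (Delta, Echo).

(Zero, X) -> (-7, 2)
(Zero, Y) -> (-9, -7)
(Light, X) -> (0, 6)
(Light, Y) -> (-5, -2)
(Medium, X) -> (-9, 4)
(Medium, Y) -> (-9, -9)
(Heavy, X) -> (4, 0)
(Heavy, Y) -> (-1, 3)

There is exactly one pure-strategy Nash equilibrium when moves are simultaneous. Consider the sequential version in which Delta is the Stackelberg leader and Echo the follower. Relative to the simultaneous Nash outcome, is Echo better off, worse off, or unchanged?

better off

Work backward from Echo's decision.
- Zero → Echo plays X (best of 2, -7); Delta gets -7.
- Light → Echo plays X (best of 6, -2); Delta gets 0.
- Medium → Echo plays X (best of 4, -9); Delta gets -9.
- Heavy → Echo plays Y (best of 0, 3); Delta gets -1.
Delta's induced payoffs are -7, 0, -9, -1, so Delta commits to Light. Subgame-perfect outcome: (Light, X) with payoffs (0, 6).
Now find the simultaneous Nash equilibrium.
Delta's best replies: X→Heavy; Y→Heavy.
Echo's best replies: Zero→X; Light→X; Medium→X; Heavy→Y.
Only (Heavy, Y) has each player best-responding; Nash payoffs (-1, 3).
Echo earns 6 sequentially versus 3 at the Nash outcome: better off.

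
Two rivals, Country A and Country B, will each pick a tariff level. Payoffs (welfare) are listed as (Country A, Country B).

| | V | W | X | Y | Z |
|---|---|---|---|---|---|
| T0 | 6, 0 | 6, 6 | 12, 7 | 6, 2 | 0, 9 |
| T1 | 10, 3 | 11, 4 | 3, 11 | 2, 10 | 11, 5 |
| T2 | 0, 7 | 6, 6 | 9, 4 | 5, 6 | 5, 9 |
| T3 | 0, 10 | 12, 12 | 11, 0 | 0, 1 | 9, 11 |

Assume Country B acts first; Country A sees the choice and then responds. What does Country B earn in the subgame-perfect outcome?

12

Work backward from Country A's decision.
- V → Country A plays T1 (best of 6, 10, 0, 0); Country B gets 3.
- W → Country A plays T3 (best of 6, 11, 6, 12); Country B gets 12.
- X → Country A plays T0 (best of 12, 3, 9, 11); Country B gets 7.
- Y → Country A plays T0 (best of 6, 2, 5, 0); Country B gets 2.
- Z → Country A plays T1 (best of 0, 11, 5, 9); Country B gets 5.
Maximizing over 3, 12, 7, 2, 5, Country B chooses W. Subgame-perfect outcome: (T3, W) with payoffs (12, 12).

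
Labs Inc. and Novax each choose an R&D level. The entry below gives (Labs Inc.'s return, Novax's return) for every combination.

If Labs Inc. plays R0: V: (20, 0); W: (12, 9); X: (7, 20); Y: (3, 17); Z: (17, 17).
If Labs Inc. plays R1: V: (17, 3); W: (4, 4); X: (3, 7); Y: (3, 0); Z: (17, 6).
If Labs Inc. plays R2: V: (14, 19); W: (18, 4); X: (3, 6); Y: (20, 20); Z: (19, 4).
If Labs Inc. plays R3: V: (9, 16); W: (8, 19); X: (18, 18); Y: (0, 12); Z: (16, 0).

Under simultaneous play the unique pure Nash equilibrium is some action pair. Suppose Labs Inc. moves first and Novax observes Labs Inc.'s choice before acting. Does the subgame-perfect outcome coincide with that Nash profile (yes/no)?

yes

Solve by backward induction (Labs Inc. leads).
- R0: Novax compares 0, 9, 20, 17, 17 and picks X; Labs Inc. would get 7.
- R1: Novax compares 3, 4, 7, 0, 6 and picks X; Labs Inc. would get 3.
- R2: Novax compares 19, 4, 6, 20, 4 and picks Y; Labs Inc. would get 20.
- R3: Novax compares 16, 19, 18, 12, 0 and picks W; Labs Inc. would get 8.
Labs Inc.'s induced payoffs are 7, 3, 20, 8, so Labs Inc. commits to R2. Subgame-perfect outcome: (R2, Y) with payoffs (20, 20).
For the simultaneous game, intersect best replies.
Labs Inc.'s best replies: V→R0; W→R2; X→R3; Y→R2; Z→R2.
Novax's best replies: R0→X; R1→X; R2→Y; R3→W.
The unique mutual best reply is (R2, Y), giving (20, 20).
Sequential outcome (R2, Y) coincides with the Nash profile (R2, Y).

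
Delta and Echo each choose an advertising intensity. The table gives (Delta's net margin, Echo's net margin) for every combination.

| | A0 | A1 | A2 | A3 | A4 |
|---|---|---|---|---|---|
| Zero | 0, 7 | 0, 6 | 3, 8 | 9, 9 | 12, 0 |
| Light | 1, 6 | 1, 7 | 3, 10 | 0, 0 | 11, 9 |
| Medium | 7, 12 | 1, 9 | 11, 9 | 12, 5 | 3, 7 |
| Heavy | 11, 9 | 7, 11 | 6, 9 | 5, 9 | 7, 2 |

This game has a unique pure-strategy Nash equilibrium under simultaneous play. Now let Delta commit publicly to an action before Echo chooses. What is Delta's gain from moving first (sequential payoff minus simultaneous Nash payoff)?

2

Backward induction with Delta moving first.
- Zero: Echo compares 7, 6, 8, 9, 0 and picks A3; Delta would get 9.
- Light: Echo compares 6, 7, 10, 0, 9 and picks A2; Delta would get 3.
- Medium: Echo compares 12, 9, 9, 5, 7 and picks A0; Delta would get 7.
- Heavy: Echo compares 9, 11, 9, 9, 2 and picks A1; Delta would get 7.
Maximizing over 9, 3, 7, 7, Delta chooses Zero. Subgame-perfect outcome: (Zero, A3) with payoffs (9, 9).
Under simultaneous play:
Delta's best replies: A0→Heavy; A1→Heavy; A2→Medium; A3→Medium; A4→Zero.
Echo's best replies: Zero→A3; Light→A2; Medium→A0; Heavy→A1.
Only (Heavy, A1) has each player best-responding; Nash payoffs (7, 11).
Delta's commitment gain: 9 − 7 = 2.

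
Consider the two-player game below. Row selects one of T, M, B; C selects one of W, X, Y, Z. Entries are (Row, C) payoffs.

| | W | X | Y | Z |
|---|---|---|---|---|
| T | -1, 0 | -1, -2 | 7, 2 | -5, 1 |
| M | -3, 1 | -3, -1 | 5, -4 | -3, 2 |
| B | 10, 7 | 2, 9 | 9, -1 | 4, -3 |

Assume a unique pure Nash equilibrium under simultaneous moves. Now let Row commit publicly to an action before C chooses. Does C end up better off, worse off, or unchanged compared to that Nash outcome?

Backward induction with Row moving first.
- T → C plays Y (best of 0, -2, 2, 1); Row gets 7.
- M → C plays Z (best of 1, -1, -4, 2); Row gets -3.
- B → C plays X (best of 7, 9, -1, -3); Row gets 2.
Row's induced payoffs are 7, -3, 2, so Row commits to T. Subgame-perfect outcome: (T, Y) with payoffs (7, 2).
Now find the simultaneous Nash equilibrium.
Row's best replies: W→B; X→B; Y→B; Z→B.
C's best replies: T→Y; M→Z; B→X.
The unique mutual best reply is (B, X), giving (2, 9).
C earns 2 sequentially versus 9 at the Nash outcome: worse off.

worse off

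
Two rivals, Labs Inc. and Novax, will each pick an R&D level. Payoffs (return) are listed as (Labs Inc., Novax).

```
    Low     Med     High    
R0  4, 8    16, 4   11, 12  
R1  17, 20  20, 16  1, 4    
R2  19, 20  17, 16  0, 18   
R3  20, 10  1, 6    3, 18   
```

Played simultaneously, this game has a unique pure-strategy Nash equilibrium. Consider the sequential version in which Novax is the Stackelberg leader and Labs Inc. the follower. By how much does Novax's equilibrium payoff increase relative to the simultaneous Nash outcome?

Backward induction with Novax moving first.
- Low → Labs Inc. plays R3 (best of 4, 17, 19, 20); Novax gets 10.
- Med → Labs Inc. plays R1 (best of 16, 20, 17, 1); Novax gets 16.
- High → Labs Inc. plays R0 (best of 11, 1, 0, 3); Novax gets 12.
Novax's induced payoffs are 10, 16, 12, so Novax commits to Med. Subgame-perfect outcome: (R1, Med) with payoffs (20, 16).
Now find the simultaneous Nash equilibrium.
Labs Inc.'s best replies: Low→R3; Med→R1; High→R0.
Novax's best replies: R0→High; R1→Low; R2→Low; R3→High.
Only (R0, High) has each player best-responding; Nash payoffs (11, 12).
Novax's commitment gain: 16 − 12 = 4.

4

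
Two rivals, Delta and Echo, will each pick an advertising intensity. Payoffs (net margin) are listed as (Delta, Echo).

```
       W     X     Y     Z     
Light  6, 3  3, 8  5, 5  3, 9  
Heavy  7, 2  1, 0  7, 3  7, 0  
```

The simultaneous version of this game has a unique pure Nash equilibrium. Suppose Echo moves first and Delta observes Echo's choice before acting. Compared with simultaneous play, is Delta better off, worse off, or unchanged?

Work backward from Delta's decision.
- W → Delta plays Heavy (best of 6, 7); Echo gets 2.
- X → Delta plays Light (best of 3, 1); Echo gets 8.
- Y → Delta plays Heavy (best of 5, 7); Echo gets 3.
- Z → Delta plays Heavy (best of 3, 7); Echo gets 0.
Maximizing over 2, 8, 3, 0, Echo chooses X. Subgame-perfect outcome: (Light, X) with payoffs (3, 8).
For the simultaneous game, intersect best replies.
Delta's best replies: W→Heavy; X→Light; Y→Heavy; Z→Heavy.
Echo's best replies: Light→Z; Heavy→Y.
The unique mutual best reply is (Heavy, Y), giving (7, 3).
Delta earns 3 sequentially versus 7 at the Nash outcome: worse off.

worse off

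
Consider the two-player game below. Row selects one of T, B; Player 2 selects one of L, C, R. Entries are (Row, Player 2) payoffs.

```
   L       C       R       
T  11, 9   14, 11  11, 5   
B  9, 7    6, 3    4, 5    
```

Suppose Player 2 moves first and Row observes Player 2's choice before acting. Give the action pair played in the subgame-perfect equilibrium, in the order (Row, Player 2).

(T, C)

Work backward from Row's decision.
- L → Row plays T (best of 11, 9); Player 2 gets 9.
- C → Row plays T (best of 14, 6); Player 2 gets 11.
- R → Row plays T (best of 11, 4); Player 2 gets 5.
Player 2's induced payoffs are 9, 11, 5, so Player 2 commits to C. Subgame-perfect outcome: (T, C) with payoffs (14, 11).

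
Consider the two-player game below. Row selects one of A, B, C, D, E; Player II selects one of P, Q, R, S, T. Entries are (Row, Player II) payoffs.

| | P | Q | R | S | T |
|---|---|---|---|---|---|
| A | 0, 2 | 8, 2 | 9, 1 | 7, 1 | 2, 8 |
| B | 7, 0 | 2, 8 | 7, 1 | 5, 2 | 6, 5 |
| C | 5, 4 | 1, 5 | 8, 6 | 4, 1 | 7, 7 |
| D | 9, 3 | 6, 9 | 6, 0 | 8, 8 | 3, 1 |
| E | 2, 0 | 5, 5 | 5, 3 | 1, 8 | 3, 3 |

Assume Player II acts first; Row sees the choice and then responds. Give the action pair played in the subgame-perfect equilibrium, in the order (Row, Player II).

Backward induction with Player II moving first.
- P: Row compares 0, 7, 5, 9, 2 and picks D; Player II would get 3.
- Q: Row compares 8, 2, 1, 6, 5 and picks A; Player II would get 2.
- R: Row compares 9, 7, 8, 6, 5 and picks A; Player II would get 1.
- S: Row compares 7, 5, 4, 8, 1 and picks D; Player II would get 8.
- T: Row compares 2, 6, 7, 3, 3 and picks C; Player II would get 7.
Player II's induced payoffs are 3, 2, 1, 8, 7, so Player II commits to S. Subgame-perfect outcome: (D, S) with payoffs (8, 8).

(D, S)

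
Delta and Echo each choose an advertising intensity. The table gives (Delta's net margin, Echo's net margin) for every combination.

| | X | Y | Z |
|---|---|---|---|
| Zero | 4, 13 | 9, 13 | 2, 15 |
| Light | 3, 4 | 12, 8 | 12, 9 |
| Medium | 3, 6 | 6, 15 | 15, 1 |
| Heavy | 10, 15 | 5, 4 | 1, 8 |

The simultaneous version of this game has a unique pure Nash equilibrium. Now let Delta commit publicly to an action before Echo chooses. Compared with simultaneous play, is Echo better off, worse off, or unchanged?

worse off

Echo best-responds to each possible Delta move:
- Zero → Echo plays Z (best of 13, 13, 15); Delta gets 2.
- Light → Echo plays Z (best of 4, 8, 9); Delta gets 12.
- Medium → Echo plays Y (best of 6, 15, 1); Delta gets 6.
- Heavy → Echo plays X (best of 15, 4, 8); Delta gets 10.
Delta's induced payoffs are 2, 12, 6, 10, so Delta commits to Light. Subgame-perfect outcome: (Light, Z) with payoffs (12, 9).
For the simultaneous game, intersect best replies.
Delta's best replies: X→Heavy; Y→Light; Z→Medium.
Echo's best replies: Zero→Z; Light→Z; Medium→Y; Heavy→X.
Only (Heavy, X) has each player best-responding; Nash payoffs (10, 15).
Echo earns 9 sequentially versus 15 at the Nash outcome: worse off.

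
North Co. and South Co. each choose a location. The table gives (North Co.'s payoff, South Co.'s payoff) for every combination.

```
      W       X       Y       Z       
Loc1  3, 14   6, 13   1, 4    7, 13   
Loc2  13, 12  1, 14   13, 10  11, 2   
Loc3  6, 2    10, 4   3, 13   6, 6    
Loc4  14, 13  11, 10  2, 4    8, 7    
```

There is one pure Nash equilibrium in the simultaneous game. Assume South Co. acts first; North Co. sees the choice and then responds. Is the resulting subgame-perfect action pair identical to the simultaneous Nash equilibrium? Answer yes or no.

yes

North Co. best-responds to each possible South Co. move:
- W → North Co. plays Loc4 (best of 3, 13, 6, 14); South Co. gets 13.
- X → North Co. plays Loc4 (best of 6, 1, 10, 11); South Co. gets 10.
- Y → North Co. plays Loc2 (best of 1, 13, 3, 2); South Co. gets 10.
- Z → North Co. plays Loc2 (best of 7, 11, 6, 8); South Co. gets 2.
South Co.'s induced payoffs are 13, 10, 10, 2, so South Co. commits to W. Subgame-perfect outcome: (Loc4, W) with payoffs (14, 13).
Now find the simultaneous Nash equilibrium.
North Co.'s best replies: W→Loc4; X→Loc4; Y→Loc2; Z→Loc2.
South Co.'s best replies: Loc1→W; Loc2→X; Loc3→Y; Loc4→W.
The unique mutual best reply is (Loc4, W), giving (14, 13).
Sequential outcome (Loc4, W) coincides with the Nash profile (Loc4, W).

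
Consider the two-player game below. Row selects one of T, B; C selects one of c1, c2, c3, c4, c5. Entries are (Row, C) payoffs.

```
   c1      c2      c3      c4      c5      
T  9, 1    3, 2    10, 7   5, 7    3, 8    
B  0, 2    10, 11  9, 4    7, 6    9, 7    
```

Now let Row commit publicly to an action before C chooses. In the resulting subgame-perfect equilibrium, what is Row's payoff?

Work backward from C's decision.
- T → C plays c5 (best of 1, 2, 7, 7, 8); Row gets 3.
- B → C plays c2 (best of 2, 11, 4, 6, 7); Row gets 10.
Among 3, 10, the best is 10 at B. Subgame-perfect outcome: (B, c2) with payoffs (10, 11).

10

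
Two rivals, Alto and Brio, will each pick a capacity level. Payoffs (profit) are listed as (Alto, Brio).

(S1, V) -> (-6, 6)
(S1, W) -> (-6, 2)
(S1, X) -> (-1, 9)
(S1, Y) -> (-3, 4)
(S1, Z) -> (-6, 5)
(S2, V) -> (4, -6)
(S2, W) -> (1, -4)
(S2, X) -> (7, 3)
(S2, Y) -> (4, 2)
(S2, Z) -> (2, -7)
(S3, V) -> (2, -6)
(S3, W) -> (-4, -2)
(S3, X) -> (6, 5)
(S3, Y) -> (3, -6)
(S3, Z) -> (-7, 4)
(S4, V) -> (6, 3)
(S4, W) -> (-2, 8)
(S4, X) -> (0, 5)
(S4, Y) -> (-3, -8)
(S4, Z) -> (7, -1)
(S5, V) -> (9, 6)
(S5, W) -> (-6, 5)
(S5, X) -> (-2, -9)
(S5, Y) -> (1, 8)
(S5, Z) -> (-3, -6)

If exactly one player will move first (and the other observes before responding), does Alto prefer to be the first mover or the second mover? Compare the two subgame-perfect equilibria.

If Alto leads: Brio's best replies are S1→X, S2→X, S3→X, S4→W, S5→Y; Alto's induced payoffs -1, 7, 6, -2, 1; outcome (S2, X), payoffs (7, 3).
If Brio leads: Alto's best replies are V→S5, W→S2, X→S2, Y→S2, Z→S4; Brio's induced payoffs 6, -4, 3, 2, -1; outcome (S5, V), payoffs (9, 6).
Alto gets 7 moving first and 9 moving second, so Alto prefers to move second.

second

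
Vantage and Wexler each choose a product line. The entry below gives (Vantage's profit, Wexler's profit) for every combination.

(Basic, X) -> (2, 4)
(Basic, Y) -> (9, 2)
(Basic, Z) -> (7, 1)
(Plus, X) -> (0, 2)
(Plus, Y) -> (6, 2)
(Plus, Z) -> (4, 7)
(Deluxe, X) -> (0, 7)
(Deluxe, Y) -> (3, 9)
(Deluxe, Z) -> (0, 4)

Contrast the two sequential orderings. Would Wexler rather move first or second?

second

If Vantage leads: Wexler's best replies are Basic→X, Plus→Z, Deluxe→Y; Vantage's induced payoffs 2, 4, 3; outcome (Plus, Z), payoffs (4, 7).
If Wexler leads: Vantage's best replies are X→Basic, Y→Basic, Z→Basic; Wexler's induced payoffs 4, 2, 1; outcome (Basic, X), payoffs (2, 4).
Wexler gets 4 moving first and 7 moving second, so Wexler prefers to move second.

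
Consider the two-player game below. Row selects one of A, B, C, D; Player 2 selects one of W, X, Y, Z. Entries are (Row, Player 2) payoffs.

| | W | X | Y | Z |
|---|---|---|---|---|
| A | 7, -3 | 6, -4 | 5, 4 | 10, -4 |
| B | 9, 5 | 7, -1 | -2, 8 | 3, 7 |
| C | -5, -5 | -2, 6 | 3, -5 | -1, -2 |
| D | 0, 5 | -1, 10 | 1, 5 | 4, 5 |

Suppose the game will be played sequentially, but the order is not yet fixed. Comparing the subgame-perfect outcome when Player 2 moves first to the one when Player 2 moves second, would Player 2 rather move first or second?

first

If Row leads: Player 2's best replies are A→Y, B→Y, C→X, D→X; Row's induced payoffs 5, -2, -2, -1; outcome (A, Y), payoffs (5, 4).
If Player 2 leads: Row's best replies are W→B, X→B, Y→A, Z→A; Player 2's induced payoffs 5, -1, 4, -4; outcome (B, W), payoffs (9, 5).
Player 2 gets 5 moving first and 4 moving second, so Player 2 prefers to move first.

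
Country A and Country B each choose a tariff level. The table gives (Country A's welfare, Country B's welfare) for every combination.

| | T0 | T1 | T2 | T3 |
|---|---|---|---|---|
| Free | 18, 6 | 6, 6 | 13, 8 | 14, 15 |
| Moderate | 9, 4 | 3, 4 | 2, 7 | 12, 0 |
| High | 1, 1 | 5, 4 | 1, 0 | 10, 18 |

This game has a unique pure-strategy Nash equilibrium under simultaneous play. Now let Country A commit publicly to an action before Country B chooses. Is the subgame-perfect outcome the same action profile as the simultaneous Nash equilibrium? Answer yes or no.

yes

Solve by backward induction (Country A leads).
- Free → Country B plays T3 (best of 6, 6, 8, 15); Country A gets 14.
- Moderate → Country B plays T2 (best of 4, 4, 7, 0); Country A gets 2.
- High → Country B plays T3 (best of 1, 4, 0, 18); Country A gets 10.
Among 14, 2, 10, the best is 14 at Free. Subgame-perfect outcome: (Free, T3) with payoffs (14, 15).
Now find the simultaneous Nash equilibrium.
Country A's best replies: T0→Free; T1→Free; T2→Free; T3→Free.
Country B's best replies: Free→T3; Moderate→T2; High→T3.
Only (Free, T3) has each player best-responding; Nash payoffs (14, 15).
Sequential outcome (Free, T3) coincides with the Nash profile (Free, T3).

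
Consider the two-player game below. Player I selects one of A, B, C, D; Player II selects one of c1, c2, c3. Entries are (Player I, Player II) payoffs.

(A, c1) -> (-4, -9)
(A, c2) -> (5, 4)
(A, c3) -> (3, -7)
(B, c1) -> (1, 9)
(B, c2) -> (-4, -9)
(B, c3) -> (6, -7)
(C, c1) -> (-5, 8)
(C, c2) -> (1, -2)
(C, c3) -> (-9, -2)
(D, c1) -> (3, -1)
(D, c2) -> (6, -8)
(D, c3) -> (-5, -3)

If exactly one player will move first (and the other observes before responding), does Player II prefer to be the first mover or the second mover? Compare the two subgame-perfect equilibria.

If Player I leads: Player II's best replies are A→c2, B→c1, C→c1, D→c1; Player I's induced payoffs 5, 1, -5, 3; outcome (A, c2), payoffs (5, 4).
If Player II leads: Player I's best replies are c1→D, c2→D, c3→B; Player II's induced payoffs -1, -8, -7; outcome (D, c1), payoffs (3, -1).
Player II gets -1 moving first and 4 moving second, so Player II prefers to move second.

second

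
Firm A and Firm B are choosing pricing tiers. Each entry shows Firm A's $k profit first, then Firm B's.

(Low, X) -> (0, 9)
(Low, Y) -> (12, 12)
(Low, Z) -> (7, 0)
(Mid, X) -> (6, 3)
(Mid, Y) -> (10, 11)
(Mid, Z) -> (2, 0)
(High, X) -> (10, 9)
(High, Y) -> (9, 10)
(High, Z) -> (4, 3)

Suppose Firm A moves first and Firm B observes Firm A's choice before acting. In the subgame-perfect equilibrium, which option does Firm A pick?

Firm B best-responds to each possible Firm A move:
- Low: Firm B compares 9, 12, 0 and picks Y; Firm A would get 12.
- Mid: Firm B compares 3, 11, 0 and picks Y; Firm A would get 10.
- High: Firm B compares 9, 10, 3 and picks Y; Firm A would get 9.
Among 12, 10, 9, the best is 12 at Low. Subgame-perfect outcome: (Low, Y) with payoffs (12, 12).

Low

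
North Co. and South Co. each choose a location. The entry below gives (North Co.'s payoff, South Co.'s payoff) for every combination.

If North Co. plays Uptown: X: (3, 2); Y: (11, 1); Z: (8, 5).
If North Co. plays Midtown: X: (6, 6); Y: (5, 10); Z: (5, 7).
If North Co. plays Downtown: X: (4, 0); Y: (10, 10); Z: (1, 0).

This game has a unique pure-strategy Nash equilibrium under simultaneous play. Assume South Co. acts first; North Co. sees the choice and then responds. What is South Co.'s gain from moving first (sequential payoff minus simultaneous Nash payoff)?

Work backward from North Co.'s decision.
- X → North Co. plays Midtown (best of 3, 6, 4); South Co. gets 6.
- Y → North Co. plays Uptown (best of 11, 5, 10); South Co. gets 1.
- Z → North Co. plays Uptown (best of 8, 5, 1); South Co. gets 5.
South Co.'s induced payoffs are 6, 1, 5, so South Co. commits to X. Subgame-perfect outcome: (Midtown, X) with payoffs (6, 6).
Now find the simultaneous Nash equilibrium.
North Co.'s best replies: X→Midtown; Y→Uptown; Z→Uptown.
South Co.'s best replies: Uptown→Z; Midtown→Y; Downtown→Y.
The unique mutual best reply is (Uptown, Z), giving (8, 5).
South Co.'s commitment gain: 6 − 5 = 1.

1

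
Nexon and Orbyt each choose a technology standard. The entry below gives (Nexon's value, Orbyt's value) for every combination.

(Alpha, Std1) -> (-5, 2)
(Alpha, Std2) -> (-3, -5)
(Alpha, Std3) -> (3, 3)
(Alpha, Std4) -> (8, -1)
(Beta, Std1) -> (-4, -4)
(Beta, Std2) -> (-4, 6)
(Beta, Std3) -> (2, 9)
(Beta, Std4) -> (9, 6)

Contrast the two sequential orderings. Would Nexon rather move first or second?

second

If Nexon leads: Orbyt's best replies are Alpha→Std3, Beta→Std3; Nexon's induced payoffs 3, 2; outcome (Alpha, Std3), payoffs (3, 3).
If Orbyt leads: Nexon's best replies are Std1→Beta, Std2→Alpha, Std3→Alpha, Std4→Beta; Orbyt's induced payoffs -4, -5, 3, 6; outcome (Beta, Std4), payoffs (9, 6).
Nexon gets 3 moving first and 9 moving second, so Nexon prefers to move second.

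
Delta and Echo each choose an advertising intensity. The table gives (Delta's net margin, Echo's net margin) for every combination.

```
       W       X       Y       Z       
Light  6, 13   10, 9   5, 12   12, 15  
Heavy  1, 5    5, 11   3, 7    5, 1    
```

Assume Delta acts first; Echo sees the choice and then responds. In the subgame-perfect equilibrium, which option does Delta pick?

Light

Echo best-responds to each possible Delta move:
- Light: Echo compares 13, 9, 12, 15 and picks Z; Delta would get 12.
- Heavy: Echo compares 5, 11, 7, 1 and picks X; Delta would get 5.
Among 12, 5, the best is 12 at Light. Subgame-perfect outcome: (Light, Z) with payoffs (12, 15).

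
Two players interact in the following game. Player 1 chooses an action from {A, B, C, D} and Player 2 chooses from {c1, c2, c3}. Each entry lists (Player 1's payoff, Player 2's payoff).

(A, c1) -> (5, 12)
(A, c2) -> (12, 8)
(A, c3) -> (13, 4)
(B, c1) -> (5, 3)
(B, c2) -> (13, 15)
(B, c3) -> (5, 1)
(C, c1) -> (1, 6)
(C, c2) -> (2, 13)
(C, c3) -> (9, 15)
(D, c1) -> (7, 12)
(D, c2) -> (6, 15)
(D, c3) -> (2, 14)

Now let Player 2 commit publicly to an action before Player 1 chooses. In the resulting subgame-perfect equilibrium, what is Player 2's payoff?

Work backward from Player 1's decision.
- c1: Player 1 compares 5, 5, 1, 7 and picks D; Player 2 would get 12.
- c2: Player 1 compares 12, 13, 2, 6 and picks B; Player 2 would get 15.
- c3: Player 1 compares 13, 5, 9, 2 and picks A; Player 2 would get 4.
Maximizing over 12, 15, 4, Player 2 chooses c2. Subgame-perfect outcome: (B, c2) with payoffs (13, 15).

15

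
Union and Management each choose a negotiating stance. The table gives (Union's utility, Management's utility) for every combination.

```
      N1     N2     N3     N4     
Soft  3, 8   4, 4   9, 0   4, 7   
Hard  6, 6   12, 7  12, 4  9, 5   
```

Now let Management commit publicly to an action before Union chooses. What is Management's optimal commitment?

Work backward from Union's decision.
- N1: BR = Hard, leader payoff 6.
- N2: BR = Hard, leader payoff 7.
- N3: BR = Hard, leader payoff 4.
- N4: BR = Hard, leader payoff 5.
Among 6, 7, 4, 5, the best is 7 at N2. Subgame-perfect outcome: (Hard, N2) with payoffs (12, 7).

N2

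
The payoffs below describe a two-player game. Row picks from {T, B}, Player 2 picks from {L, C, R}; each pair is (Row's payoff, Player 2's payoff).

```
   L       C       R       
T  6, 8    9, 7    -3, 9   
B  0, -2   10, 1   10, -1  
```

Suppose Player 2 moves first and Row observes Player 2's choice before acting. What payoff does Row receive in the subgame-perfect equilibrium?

6

Work backward from Row's decision.
- L: Row compares 6, 0 and picks T; Player 2 would get 8.
- C: Row compares 9, 10 and picks B; Player 2 would get 1.
- R: Row compares -3, 10 and picks B; Player 2 would get -1.
Maximizing over 8, 1, -1, Player 2 chooses L. Subgame-perfect outcome: (T, L) with payoffs (6, 8).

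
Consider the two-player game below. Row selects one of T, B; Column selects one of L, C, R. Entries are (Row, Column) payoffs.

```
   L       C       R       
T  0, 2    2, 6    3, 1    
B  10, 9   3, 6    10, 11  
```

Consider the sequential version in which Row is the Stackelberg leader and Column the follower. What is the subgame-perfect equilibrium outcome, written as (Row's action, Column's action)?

Column best-responds to each possible Row move:
- T → Column plays C (best of 2, 6, 1); Row gets 2.
- B → Column plays R (best of 9, 6, 11); Row gets 10.
Maximizing over 2, 10, Row chooses B. Subgame-perfect outcome: (B, R) with payoffs (10, 11).

(B, R)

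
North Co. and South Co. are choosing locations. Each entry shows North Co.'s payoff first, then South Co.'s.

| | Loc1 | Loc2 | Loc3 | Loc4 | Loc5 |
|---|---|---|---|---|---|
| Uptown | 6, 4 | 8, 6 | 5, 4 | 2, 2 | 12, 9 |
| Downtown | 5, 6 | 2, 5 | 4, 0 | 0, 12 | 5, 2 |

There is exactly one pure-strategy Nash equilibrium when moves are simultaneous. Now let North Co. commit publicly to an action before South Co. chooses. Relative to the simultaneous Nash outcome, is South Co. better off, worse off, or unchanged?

unchanged

Work backward from South Co.'s decision.
- Uptown → South Co. plays Loc5 (best of 4, 6, 4, 2, 9); North Co. gets 12.
- Downtown → South Co. plays Loc4 (best of 6, 5, 0, 12, 2); North Co. gets 0.
North Co.'s induced payoffs are 12, 0, so North Co. commits to Uptown. Subgame-perfect outcome: (Uptown, Loc5) with payoffs (12, 9).
Now find the simultaneous Nash equilibrium.
North Co.'s best replies: Loc1→Uptown; Loc2→Uptown; Loc3→Uptown; Loc4→Uptown; Loc5→Uptown.
South Co.'s best replies: Uptown→Loc5; Downtown→Loc4.
Only (Uptown, Loc5) has each player best-responding; Nash payoffs (12, 9).
South Co. earns 9 sequentially versus 9 at the Nash outcome: unchanged.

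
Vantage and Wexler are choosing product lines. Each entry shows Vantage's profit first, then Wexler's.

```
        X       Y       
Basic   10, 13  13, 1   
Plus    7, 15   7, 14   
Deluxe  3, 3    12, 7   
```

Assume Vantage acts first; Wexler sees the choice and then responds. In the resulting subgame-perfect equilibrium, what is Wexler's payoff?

7

Work backward from Wexler's decision.
- Basic: BR = X, leader payoff 10.
- Plus: BR = X, leader payoff 7.
- Deluxe: BR = Y, leader payoff 12.
Maximizing over 10, 7, 12, Vantage chooses Deluxe. Subgame-perfect outcome: (Deluxe, Y) with payoffs (12, 7).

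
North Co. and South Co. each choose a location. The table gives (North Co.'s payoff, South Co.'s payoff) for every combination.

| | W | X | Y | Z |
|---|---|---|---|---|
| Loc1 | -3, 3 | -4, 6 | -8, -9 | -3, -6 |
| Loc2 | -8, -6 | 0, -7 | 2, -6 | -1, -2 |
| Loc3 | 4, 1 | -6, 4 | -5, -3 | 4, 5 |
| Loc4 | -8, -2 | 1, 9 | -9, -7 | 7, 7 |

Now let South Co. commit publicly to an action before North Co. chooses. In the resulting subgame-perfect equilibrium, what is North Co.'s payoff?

1

North Co. best-responds to each possible South Co. move:
- W: North Co. compares -3, -8, 4, -8 and picks Loc3; South Co. would get 1.
- X: North Co. compares -4, 0, -6, 1 and picks Loc4; South Co. would get 9.
- Y: North Co. compares -8, 2, -5, -9 and picks Loc2; South Co. would get -6.
- Z: North Co. compares -3, -1, 4, 7 and picks Loc4; South Co. would get 7.
Among 1, 9, -6, 7, the best is 9 at X. Subgame-perfect outcome: (Loc4, X) with payoffs (1, 9).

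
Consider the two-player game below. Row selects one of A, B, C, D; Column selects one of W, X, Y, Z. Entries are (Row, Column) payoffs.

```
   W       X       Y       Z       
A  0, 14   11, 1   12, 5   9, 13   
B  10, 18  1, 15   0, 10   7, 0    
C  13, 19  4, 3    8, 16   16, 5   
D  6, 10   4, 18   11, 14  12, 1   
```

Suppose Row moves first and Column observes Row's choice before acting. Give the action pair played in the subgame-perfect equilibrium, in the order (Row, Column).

Solve by backward induction (Row leads).
- A: Column compares 14, 1, 5, 13 and picks W; Row would get 0.
- B: Column compares 18, 15, 10, 0 and picks W; Row would get 10.
- C: Column compares 19, 3, 16, 5 and picks W; Row would get 13.
- D: Column compares 10, 18, 14, 1 and picks X; Row would get 4.
Row's induced payoffs are 0, 10, 13, 4, so Row commits to C. Subgame-perfect outcome: (C, W) with payoffs (13, 19).

(C, W)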